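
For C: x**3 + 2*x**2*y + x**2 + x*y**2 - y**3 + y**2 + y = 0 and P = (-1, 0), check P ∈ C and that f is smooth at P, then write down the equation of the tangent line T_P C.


Tangent line at P: x + 3*y + 1 = 0.

Step 1: f(-1, 0) = 0, so P lies on C.
Step 2: partial derivatives
  f_x(x, y) = 3*x**2 + 4*x*y + 2*x + y**2, f_y(x, y) = 2*x**2 + 2*x*y - 3*y**2 + 2*y + 1.
  f_x(P) = 1, f_y(P) = 3 (gradient nonzero, so P is smooth).
Step 3: tangent line at P: 1·(x − -1) + 3·(y − 0) = 0.
Expanding: x + 3*y + 1 = 0.


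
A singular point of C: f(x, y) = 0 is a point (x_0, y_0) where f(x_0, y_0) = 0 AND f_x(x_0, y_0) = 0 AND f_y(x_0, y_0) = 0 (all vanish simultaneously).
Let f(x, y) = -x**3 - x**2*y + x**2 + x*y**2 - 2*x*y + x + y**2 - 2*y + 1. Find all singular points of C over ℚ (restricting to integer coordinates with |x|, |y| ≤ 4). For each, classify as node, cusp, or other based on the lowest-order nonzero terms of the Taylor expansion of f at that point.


Singular points: {(0, 1)}; classification: cusp.

Compute partial derivatives:
  f_x = -3*x**2 - 2*x*y + 2*x + y**2 - 2*y + 1.
  f_y = -x**2 + 2*x*y - 2*x + 2*y - 2.
Scan x_0 ∈ {−4, ..., 4}. For each x_0, f_y(x_0, y) is a polynomial in y; find its integer roots y ∈ {−4, ..., 4}, then test f_x and f at those candidates.
  x = -4: f_y(-4, y) = -6*y - 10; no integer root y with |y| ≤ 4.
  x = -3: f_y(-3, y) = -4*y - 5; no integer root y with |y| ≤ 4.
  x = -2: f_y(-2, y) = -2*y - 2; vanishes at y ∈ {-1}. (-2, -1): f_x = -16 ≠ 0.
  x = -1: f_y(-1, y) = -1; no integer root y with |y| ≤ 4.
  x = 0: f_y(0, y) = 2*y - 2; vanishes at y ∈ {1}. (0, 1): f_x = 0, f = 0 — SINGULAR.
  x = 1: f_y(1, y) = 4*y - 5; no integer root y with |y| ≤ 4.
  x = 2: f_y(2, y) = 6*y - 10; no integer root y with |y| ≤ 4.
  x = 3: f_y(3, y) = 8*y - 17; no integer root y with |y| ≤ 4.
  x = 4: f_y(4, y) = 10*y - 26; no integer root y with |y| ≤ 4.
Only singular point on the grid: (0, 1).
Classify: substitute x = 0 + u, y = 1 + v and expand: f = -u**3 - u**2*v + u*v**2 + v**2.
No constant or linear terms (consistent with a singular point). Quadratic part: v**2. Cubic part: -u**3 - u**2*v + u*v**2.
The quadratic part v**2 is a perfect square, so there is a single (double) tangent line v = 0, i.e. y = 1. Restricting the cubic part to that line (v = 0) leaves -u**3 ≠ 0, so f is not divisible by v and the branch is v² ≈ u**3 to lowest order — this is a cusp.
Classification: cusp.


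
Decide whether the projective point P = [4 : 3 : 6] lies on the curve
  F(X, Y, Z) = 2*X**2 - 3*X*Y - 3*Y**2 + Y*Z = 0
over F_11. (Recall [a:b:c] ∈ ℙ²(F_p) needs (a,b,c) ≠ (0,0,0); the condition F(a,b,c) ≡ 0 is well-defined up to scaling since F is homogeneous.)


F(4,3,6) ≡ 9 (mod 11); P is NOT on the curve.

Evaluate F(4, 3, 6) term-by-term (mod 11).
  2*X**2 ↦ 2·16·1·1 = 32
  -3*X*Y ↦ -3·4·3·1 = -36
  -3*Y**2 ↦ -3·1·9·1 = -27
  Y*Z ↦ 1·1·3·6 = 18
Sum: F(4, 3, 6) = (32) + (-36) + (-27) + (18) = -13.
Reducing mod 11: -13 ≡ 9 (mod 11).
Since F(a, b, c) ≡ 9 ≠ 0 (mod 11), P does NOT lie on the curve.


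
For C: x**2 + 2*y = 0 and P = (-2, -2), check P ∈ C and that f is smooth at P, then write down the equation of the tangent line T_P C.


Tangent line at P: -4*x + 2*y - 4 = 0.

Step 1: f(-2, -2) = 0, so P lies on C.
Step 2: partial derivatives
  f_x(x, y) = 2*x, f_y(x, y) = 2.
  f_x(P) = -4, f_y(P) = 2 (gradient nonzero, so P is smooth).
Step 3: tangent line at P: -4·(x − -2) + 2·(y − -2) = 0.
Expanding: -4*x + 2*y - 4 = 0.


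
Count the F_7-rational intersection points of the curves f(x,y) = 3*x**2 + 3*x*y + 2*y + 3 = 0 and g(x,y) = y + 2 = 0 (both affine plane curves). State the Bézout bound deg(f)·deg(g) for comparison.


Common zeros: ∅; count = 0; Bézout bound = 2.

deg(f) = 2, deg(g) = 1, so Bézout bound = 2.
Scan x ∈ F_7. For each x, list the y ∈ F_7 with f(x, y) ≡ 0 and those with g(x, y) ≡ 0 (mod 7); the common zeros in that column are the intersection.
  x = 0: f ≡ 0 at y ∈ {2}; g ≡ 0 at y ∈ {5}; common: ∅.
  x = 1: f ≡ 0 at y ∈ {3}; g ≡ 0 at y ∈ {5}; common: ∅.
  x = 2: f ≡ 0 at y ∈ {6}; g ≡ 0 at y ∈ {5}; common: ∅.
  x = 3: f ≡ 0 at y ∈ {3}; g ≡ 0 at y ∈ {5}; common: ∅.
  x = 4: f ≡ 0 at y ∈ ∅; g ≡ 0 at y ∈ {5}; common: ∅.
  x = 5: f ≡ 0 at y ∈ {2}; g ≡ 0 at y ∈ {5}; common: ∅.
  x = 6: f ≡ 0 at y ∈ {6}; g ≡ 0 at y ∈ {5}; common: ∅.
Collecting: common zeros = ∅, so the count is 0.
Comparison with the Bézout bound: 0 ≤ 2 = deg(f)·deg(g), as expected for curves with no common component (the affine F_7-count falls short of the bound because intersections may lie at infinity, over extension fields, or carry multiplicity).


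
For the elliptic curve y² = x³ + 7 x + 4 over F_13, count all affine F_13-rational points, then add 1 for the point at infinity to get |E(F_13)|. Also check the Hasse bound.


Affine points = {(0, 2), (0, 11), (1, 5), (1, 8), (2, 0), (3, 0), (8, 0), (9, 4), (9, 9), (12, 3), (12, 10)}; affine count = 11; |E(F_13)| = 12.

Discriminant check: Δ ∝ 4a³ + 27b² = 4·7³ + 27·4² = 4·343 + 27·16 ≡ 10 (mod 13). Nonzero ⇒ E is nonsingular.
For each x ∈ F_13, compute rhs = x³ + 7·x + 4 mod 13, then count y ∈ F_13 with y² ≡ rhs.
  x = 0: rhs = 4, matching y values: 2, 11 (2 points).
  x = 1: rhs = 12, matching y values: 5, 8 (2 points).
  x = 2: rhs = 0, matching y values: 0 (1 points).
  x = 3: rhs = 0, matching y values: 0 (1 points).
  x = 4: rhs = 5, matching y values: none (0 points).
  x = 5: rhs = 8, matching y values: none (0 points).
  x = 6: rhs = 2, matching y values: none (0 points).
  x = 7: rhs = 6, matching y values: none (0 points).
  x = 8: rhs = 0, matching y values: 0 (1 points).
  x = 9: rhs = 3, matching y values: 4, 9 (2 points).
  x = 10: rhs = 8, matching y values: none (0 points).
  x = 11: rhs = 8, matching y values: none (0 points).
  x = 12: rhs = 9, matching y values: 3, 10 (2 points).
Total affine count: 11.
Full point count |E(F_13)| = 11 + 1 = 12.
Hasse bound: |12 − (13+1)| = |-2| = 2 ≤ 2√13 ≈ 7.2111 ✓.


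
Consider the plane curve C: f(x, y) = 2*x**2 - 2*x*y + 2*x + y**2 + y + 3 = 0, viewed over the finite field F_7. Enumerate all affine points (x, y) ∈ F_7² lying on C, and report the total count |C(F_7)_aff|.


Affine F_7-points: {(1, 0), (1, 1), (3, 2), (3, 3), (5, 0), (5, 2), (6, 1), (6, 3)}; count = 8.

For each of the 49 pairs (x, y) ∈ F_7², evaluate f(x, y) mod 7. Record the zeros.
  x = 0: [0↦3, 1↦5, 2↦2, 3↦1, 4↦2, 5↦5, 6↦3]  zeros at y ∈ ∅
  x = 1: [0↦0, 1↦0, 2↦2, 3↦6, 4↦5, 5↦6, 6↦2]  zeros at y ∈ {0, 1}
  x = 2: [0↦1, 1↦6, 2↦6, 3↦1, 4↦5, 5↦4, 6↦5]  zeros at y ∈ ∅
  x = 3: [0↦6, 1↦2, 2↦0, 3↦0, 4↦2, 5↦6, 6↦5]  zeros at y ∈ {2, 3}
  x = 4: [0↦1, 1↦2, 2↦5, 3↦3, 4↦3, 5↦5, 6↦2]  zeros at y ∈ ∅
  x = 5: [0↦0, 1↦6, 2↦0, 3↦3, 4↦1, 5↦1, 6↦3]  zeros at y ∈ {0, 2}
  x = 6: [0↦3, 1↦0, 2↦6, 3↦0, 4↦3, 5↦1, 6↦1]  zeros at y ∈ {1, 3}
Collecting zeros: affine points = {(1, 0), (1, 1), (3, 2), (3, 3), (5, 0), (5, 2), (6, 1), (6, 3)}.
Total count |C(F_7)_aff| = 8.


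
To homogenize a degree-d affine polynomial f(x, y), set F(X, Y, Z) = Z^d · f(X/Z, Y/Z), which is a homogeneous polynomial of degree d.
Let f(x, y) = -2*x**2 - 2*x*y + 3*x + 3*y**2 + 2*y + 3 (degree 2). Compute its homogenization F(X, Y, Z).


F(X, Y, Z) = -2*X**2 - 2*X*Y + 3*X*Z + 3*Y**2 + 2*Y*Z + 3*Z**2

deg(f) = 2.
Substitute x = X/Z, y = Y/Z into f, then multiply by Z^2.
  monomial -2·x^2·y^0 ↦ -2·X^2·Y^0·Z^0.
  monomial -2·x^1·y^1 ↦ -2·X^1·Y^1·Z^0.
  monomial 3·x^1·y^0 ↦ 3·X^1·Y^0·Z^1.
  monomial 3·x^0·y^2 ↦ 3·X^0·Y^2·Z^0.
  monomial 2·x^0·y^1 ↦ 2·X^0·Y^1·Z^1.
  monomial 3·x^0·y^0 ↦ 3·X^0·Y^0·Z^2.
Collecting: F(X, Y, Z) = -2*X**2 - 2*X*Y + 3*X*Z + 3*Y**2 + 2*Y*Z + 3*Z**2.


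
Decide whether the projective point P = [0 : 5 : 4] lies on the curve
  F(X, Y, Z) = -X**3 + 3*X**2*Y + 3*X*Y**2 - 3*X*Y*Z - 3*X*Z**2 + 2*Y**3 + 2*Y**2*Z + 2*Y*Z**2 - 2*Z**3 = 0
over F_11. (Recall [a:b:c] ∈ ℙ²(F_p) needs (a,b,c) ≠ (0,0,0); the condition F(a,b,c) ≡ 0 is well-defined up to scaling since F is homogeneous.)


F(0,5,4) ≡ 9 (mod 11); P is NOT on the curve.

Evaluate F(0, 5, 4) term-by-term (mod 11).
  -X**3 ↦ -1·0·1·1 = 0
  3*X**2*Y ↦ 3·0·5·1 = 0
  3*X*Y**2 ↦ 3·0·25·1 = 0
  -3*X*Y*Z ↦ -3·0·5·4 = 0
  -3*X*Z**2 ↦ -3·0·1·16 = 0
  2*Y**3 ↦ 2·1·125·1 = 250
  2*Y**2*Z ↦ 2·1·25·4 = 200
  2*Y*Z**2 ↦ 2·1·5·16 = 160
  -2*Z**3 ↦ -2·1·1·64 = -128
Sum: F(0, 5, 4) = (0) + (0) + (0) + (0) + (0) + (250) + (200) + (160) + (-128) = 482.
Reducing mod 11: 482 ≡ 9 (mod 11).
Since F(a, b, c) ≡ 9 ≠ 0 (mod 11), P does NOT lie on the curve.


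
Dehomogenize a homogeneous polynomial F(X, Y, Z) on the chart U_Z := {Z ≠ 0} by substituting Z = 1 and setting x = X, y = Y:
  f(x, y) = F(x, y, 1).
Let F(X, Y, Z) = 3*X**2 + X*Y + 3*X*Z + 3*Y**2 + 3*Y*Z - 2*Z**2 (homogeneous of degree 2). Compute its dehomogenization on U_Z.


f(x, y) = 3*x**2 + x*y + 3*x + 3*y**2 + 3*y - 2

On U_Z we set Z = 1. Each monomial c·X^i·Y^j·Z^k in F becomes c·x^i·y^j·1^k = c·x^i·y^j.
Substituting Z = 1: F(X, Y, 1) = 3*x**2 + x*y + 3*x + 3*y**2 + 3*y - 2.
Note: deg(f) ≤ deg(F) = 2; strict inequality happens when F is divisible by Z (lost terms).


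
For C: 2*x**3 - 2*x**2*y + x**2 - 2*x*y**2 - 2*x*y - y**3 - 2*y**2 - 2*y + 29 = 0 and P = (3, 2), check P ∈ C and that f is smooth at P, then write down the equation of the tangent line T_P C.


Tangent line at P: 24*x - 70*y + 68 = 0.

Step 1: f(3, 2) = 0, so P lies on C.
Step 2: partial derivatives
  f_x(x, y) = 6*x**2 - 4*x*y + 2*x - 2*y**2 - 2*y, f_y(x, y) = -2*x**2 - 4*x*y - 2*x - 3*y**2 - 4*y - 2.
  f_x(P) = 24, f_y(P) = -70 (gradient nonzero, so P is smooth).
Step 3: tangent line at P: 24·(x − 3) + -70·(y − 2) = 0.
Expanding: 24*x - 70*y + 68 = 0.


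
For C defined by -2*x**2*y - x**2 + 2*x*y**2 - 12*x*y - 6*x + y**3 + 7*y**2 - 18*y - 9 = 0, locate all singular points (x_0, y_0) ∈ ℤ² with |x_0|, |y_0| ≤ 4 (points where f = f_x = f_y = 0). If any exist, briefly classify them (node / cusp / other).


Singular points: {(-3, 0)}; classification: node.

Compute partial derivatives:
  f_x = -4*x*y - 2*x + 2*y**2 - 12*y - 6.
  f_y = -2*x**2 + 4*x*y - 12*x + 3*y**2 + 14*y - 18.
Scan x_0 ∈ {−4, ..., 4}. For each x_0, f_y(x_0, y) is a polynomial in y; find its integer roots y ∈ {−4, ..., 4}, then test f_x and f at those candidates.
  x = -4: f_y(-4, y) = 3*y**2 - 2*y - 2; no integer root y with |y| ≤ 4.
  x = -3: f_y(-3, y) = 3*y**2 + 2*y; vanishes at y ∈ {0}. (-3, 0): f_x = 0, f = 0 — SINGULAR.
  x = -2: f_y(-2, y) = 3*y**2 + 6*y - 2; no integer root y with |y| ≤ 4.
  x = -1: f_y(-1, y) = 3*y**2 + 10*y - 8; vanishes at y ∈ {-4}. (-1, -4): f_x = 60 ≠ 0.
  x = 0: f_y(0, y) = 3*y**2 + 14*y - 18; no integer root y with |y| ≤ 4.
  x = 1: f_y(1, y) = 3*y**2 + 18*y - 32; no integer root y with |y| ≤ 4.
  x = 2: f_y(2, y) = 3*y**2 + 22*y - 50; no integer root y with |y| ≤ 4.
  x = 3: f_y(3, y) = 3*y**2 + 26*y - 72; no integer root y with |y| ≤ 4.
  x = 4: f_y(4, y) = 3*y**2 + 30*y - 98; no integer root y with |y| ≤ 4.
Only singular point on the grid: (-3, 0).
Classify: substitute x = -3 + u, y = 0 + v and expand: f = -2*u**2*v - u**2 + 2*u*v**2 + v**3 + v**2.
No constant or linear terms (consistent with a singular point). Quadratic part: -u**2 + v**2. Cubic part: -2*u**2*v + 2*u*v**2 + v**3.
The quadratic part v**2 - u**2 = (v − u)(v + u) splits into two distinct linear factors, so there are two distinct tangent lines y − 0 = ±(x − -3) — this is a node (ordinary double point).
Classification: node.


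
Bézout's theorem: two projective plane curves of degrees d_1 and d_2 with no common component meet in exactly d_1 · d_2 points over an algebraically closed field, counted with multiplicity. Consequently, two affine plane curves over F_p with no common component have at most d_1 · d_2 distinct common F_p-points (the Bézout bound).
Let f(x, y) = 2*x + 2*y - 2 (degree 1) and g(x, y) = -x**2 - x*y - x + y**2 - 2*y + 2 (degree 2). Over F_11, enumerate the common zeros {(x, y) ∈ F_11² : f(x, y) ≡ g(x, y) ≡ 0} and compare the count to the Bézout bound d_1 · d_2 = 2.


Common zeros: {(1, 0)}; count = 1; Bézout bound = 2.

deg(f) = 1, deg(g) = 2, so Bézout bound = 2.
Scan x ∈ F_11. For each x, list the y ∈ F_11 with f(x, y) ≡ 0 and those with g(x, y) ≡ 0 (mod 11); the common zeros in that column are the intersection.
  x = 0: f ≡ 0 at y ∈ {1}; g ≡ 0 at y ∈ ∅; common: ∅.
  x = 1: f ≡ 0 at y ∈ {0}; g ≡ 0 at y ∈ {0, 3}; common: {0}.
  x = 2: f ≡ 0 at y ∈ {10}; g ≡ 0 at y ∈ ∅; common: ∅.
  x = 3: f ≡ 0 at y ∈ {9}; g ≡ 0 at y ∈ ∅; common: ∅.
  x = 4: f ≡ 0 at y ∈ {8}; g ≡ 0 at y ∈ {7, 10}; common: ∅.
  x = 5: f ≡ 0 at y ∈ {7}; g ≡ 0 at y ∈ ∅; common: ∅.
  x = 6: f ≡ 0 at y ∈ {6}; g ≡ 0 at y ∈ {3, 5}; common: ∅.
  x = 7: f ≡ 0 at y ∈ {5}; g ≡ 0 at y ∈ {10}; common: ∅.
  x = 8: f ≡ 0 at y ∈ {4}; g ≡ 0 at y ∈ ∅; common: ∅.
  x = 9: f ≡ 0 at y ∈ {3}; g ≡ 0 at y ∈ {0}; common: ∅.
  x = 10: f ≡ 0 at y ∈ {2}; g ≡ 0 at y ∈ {5, 7}; common: ∅.
Collecting: common zeros = {(1, 0)}, so the count is 1.
Comparison with the Bézout bound: 1 ≤ 2 = deg(f)·deg(g), as expected for curves with no common component (the affine F_11-count falls short of the bound because intersections may lie at infinity, over extension fields, or carry multiplicity).


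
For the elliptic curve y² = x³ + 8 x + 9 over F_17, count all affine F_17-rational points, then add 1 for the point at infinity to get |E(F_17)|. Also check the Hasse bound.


Affine points = {(0, 3), (0, 14), (1, 1), (1, 16), (2, 4), (2, 13), (3, 3), (3, 14), (5, 2), (5, 15), (6, 1), (6, 16), (7, 0), (10, 1), (10, 16), (11, 0), (13, 7), (13, 10), (14, 3), (14, 14), (15, 6), (15, 11), (16, 0)}; affine count = 23; |E(F_17)| = 24.

Discriminant check: Δ ∝ 4a³ + 27b² = 4·8³ + 27·9² = 4·512 + 27·81 ≡ 2 (mod 17). Nonzero ⇒ E is nonsingular.
For each x ∈ F_17, compute rhs = x³ + 8·x + 9 mod 17, then count y ∈ F_17 with y² ≡ rhs.
  x = 0: rhs = 9, matching y values: 3, 14 (2 points).
  x = 1: rhs = 1, matching y values: 1, 16 (2 points).
  x = 2: rhs = 16, matching y values: 4, 13 (2 points).
  x = 3: rhs = 9, matching y values: 3, 14 (2 points).
  x = 4: rhs = 3, matching y values: none (0 points).
  x = 5: rhs = 4, matching y values: 2, 15 (2 points).
  x = 6: rhs = 1, matching y values: 1, 16 (2 points).
  x = 7: rhs = 0, matching y values: 0 (1 points).
  x = 8: rhs = 7, matching y values: none (0 points).
  x = 9: rhs = 11, matching y values: none (0 points).
  x = 10: rhs = 1, matching y values: 1, 16 (2 points).
  x = 11: rhs = 0, matching y values: 0 (1 points).
  x = 12: rhs = 14, matching y values: none (0 points).
  x = 13: rhs = 15, matching y values: 7, 10 (2 points).
  x = 14: rhs = 9, matching y values: 3, 14 (2 points).
  x = 15: rhs = 2, matching y values: 6, 11 (2 points).
  x = 16: rhs = 0, matching y values: 0 (1 points).
Total affine count: 23.
Full point count |E(F_17)| = 23 + 1 = 24.
Hasse bound: |24 − (17+1)| = |6| = 6 ≤ 2√17 ≈ 8.2462 ✓.


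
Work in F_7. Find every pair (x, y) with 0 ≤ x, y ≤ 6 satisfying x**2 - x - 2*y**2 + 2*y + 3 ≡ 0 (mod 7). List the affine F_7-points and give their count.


Affine F_7-points: {(0, 4), (1, 4), (2, 3), (2, 5), (6, 3), (6, 5)}; count = 6.

For each of the 49 pairs (x, y) ∈ F_7², evaluate f(x, y) mod 7. Record the zeros.
  x = 0: [0↦3, 1↦3, 2↦6, 3↦5, 4↦0, 5↦5, 6↦6]  zeros at y ∈ {4}
  x = 1: [0↦3, 1↦3, 2↦6, 3↦5, 4↦0, 5↦5, 6↦6]  zeros at y ∈ {4}
  x = 2: [0↦5, 1↦5, 2↦1, 3↦0, 4↦2, 5↦0, 6↦1]  zeros at y ∈ {3, 5}
  x = 3: [0↦2, 1↦2, 2↦5, 3↦4, 4↦6, 5↦4, 6↦5]  zeros at y ∈ ∅
  x = 4: [0↦1, 1↦1, 2↦4, 3↦3, 4↦5, 5↦3, 6↦4]  zeros at y ∈ ∅
  x = 5: [0↦2, 1↦2, 2↦5, 3↦4, 4↦6, 5↦4, 6↦5]  zeros at y ∈ ∅
  x = 6: [0↦5, 1↦5, 2↦1, 3↦0, 4↦2, 5↦0, 6↦1]  zeros at y ∈ {3, 5}
Collecting zeros: affine points = {(0, 4), (1, 4), (2, 3), (2, 5), (6, 3), (6, 5)}.
Total count |C(F_7)_aff| = 6.


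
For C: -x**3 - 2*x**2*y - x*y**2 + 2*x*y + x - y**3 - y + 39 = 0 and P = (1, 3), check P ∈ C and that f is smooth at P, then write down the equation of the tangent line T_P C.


Tangent line at P: -17*x - 34*y + 119 = 0.

Step 1: f(1, 3) = 0, so P lies on C.
Step 2: partial derivatives
  f_x(x, y) = -3*x**2 - 4*x*y - y**2 + 2*y + 1, f_y(x, y) = -2*x**2 - 2*x*y + 2*x - 3*y**2 - 1.
  f_x(P) = -17, f_y(P) = -34 (gradient nonzero, so P is smooth).
Step 3: tangent line at P: -17·(x − 1) + -34·(y − 3) = 0.
Expanding: -17*x - 34*y + 119 = 0.


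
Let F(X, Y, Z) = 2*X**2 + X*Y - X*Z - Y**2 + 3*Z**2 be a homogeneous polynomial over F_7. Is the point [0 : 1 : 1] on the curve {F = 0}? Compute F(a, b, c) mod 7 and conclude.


F(0,1,1) ≡ 2 (mod 7); P is NOT on the curve.

Evaluate F(0, 1, 1) term-by-term (mod 7).
  2*X**2 ↦ 2·0·1·1 = 0
  X*Y ↦ 1·0·1·1 = 0
  -X*Z ↦ -1·0·1·1 = 0
  -Y**2 ↦ -1·1·1·1 = -1
  3*Z**2 ↦ 3·1·1·1 = 3
Sum: F(0, 1, 1) = (0) + (0) + (0) + (-1) + (3) = 2.
Reducing mod 7: 2 ≡ 2 (mod 7).
Since F(a, b, c) ≡ 2 ≠ 0 (mod 7), P does NOT lie on the curve.


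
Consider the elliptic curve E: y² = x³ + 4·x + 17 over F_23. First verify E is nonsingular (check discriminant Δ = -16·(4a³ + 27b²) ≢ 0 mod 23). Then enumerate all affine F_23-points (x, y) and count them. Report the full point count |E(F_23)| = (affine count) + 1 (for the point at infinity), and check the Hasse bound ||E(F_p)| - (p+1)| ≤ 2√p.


Affine points = {(5, 1), (5, 22), (6, 2), (6, 21), (8, 3), (8, 20), (9, 0), (11, 9), (11, 14), (13, 9), (13, 14), (15, 5), (15, 18), (19, 11), (19, 12), (20, 1), (20, 22), (21, 1), (21, 22), (22, 9), (22, 14)}; affine count = 21; |E(F_23)| = 22.

Discriminant check: Δ ∝ 4a³ + 27b² = 4·4³ + 27·17² = 4·64 + 27·289 ≡ 9 (mod 23). Nonzero ⇒ E is nonsingular.
For each x ∈ F_23, compute rhs = x³ + 4·x + 17 mod 23, then count y ∈ F_23 with y² ≡ rhs.
  x = 0: rhs = 17, matching y values: none (0 points).
  x = 1: rhs = 22, matching y values: none (0 points).
  x = 2: rhs = 10, matching y values: none (0 points).
  x = 3: rhs = 10, matching y values: none (0 points).
  x = 4: rhs = 5, matching y values: none (0 points).
  x = 5: rhs = 1, matching y values: 1, 22 (2 points).
  x = 6: rhs = 4, matching y values: 2, 21 (2 points).
  x = 7: rhs = 20, matching y values: none (0 points).
  x = 8: rhs = 9, matching y values: 3, 20 (2 points).
  x = 9: rhs = 0, matching y values: 0 (1 points).
  x = 10: rhs = 22, matching y values: none (0 points).
  x = 11: rhs = 12, matching y values: 9, 14 (2 points).
  x = 12: rhs = 22, matching y values: none (0 points).
  x = 13: rhs = 12, matching y values: 9, 14 (2 points).
  x = 14: rhs = 11, matching y values: none (0 points).
  x = 15: rhs = 2, matching y values: 5, 18 (2 points).
  x = 16: rhs = 14, matching y values: none (0 points).
  x = 17: rhs = 7, matching y values: none (0 points).
  x = 18: rhs = 10, matching y values: none (0 points).
  x = 19: rhs = 6, matching y values: 11, 12 (2 points).
  x = 20: rhs = 1, matching y values: 1, 22 (2 points).
  x = 21: rhs = 1, matching y values: 1, 22 (2 points).
  x = 22: rhs = 12, matching y values: 9, 14 (2 points).
Total affine count: 21.
Full point count |E(F_23)| = 21 + 1 = 22.
Hasse bound: |22 − (23+1)| = |-2| = 2 ≤ 2√23 ≈ 9.5917 ✓.


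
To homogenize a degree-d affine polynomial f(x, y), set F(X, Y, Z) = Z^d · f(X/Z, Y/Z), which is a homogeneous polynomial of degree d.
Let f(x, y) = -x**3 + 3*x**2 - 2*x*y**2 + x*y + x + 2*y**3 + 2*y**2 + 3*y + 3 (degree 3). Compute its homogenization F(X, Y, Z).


F(X, Y, Z) = -X**3 + 3*X**2*Z - 2*X*Y**2 + X*Y*Z + X*Z**2 + 2*Y**3 + 2*Y**2*Z + 3*Y*Z**2 + 3*Z**3

deg(f) = 3.
Substitute x = X/Z, y = Y/Z into f, then multiply by Z^3.
  monomial -1·x^3·y^0 ↦ -1·X^3·Y^0·Z^0.
  monomial 3·x^2·y^0 ↦ 3·X^2·Y^0·Z^1.
  monomial -2·x^1·y^2 ↦ -2·X^1·Y^2·Z^0.
  monomial 1·x^1·y^1 ↦ 1·X^1·Y^1·Z^1.
  monomial 1·x^1·y^0 ↦ 1·X^1·Y^0·Z^2.
  monomial 2·x^0·y^3 ↦ 2·X^0·Y^3·Z^0.
  monomial 2·x^0·y^2 ↦ 2·X^0·Y^2·Z^1.
  monomial 3·x^0·y^1 ↦ 3·X^0·Y^1·Z^2.
  monomial 3·x^0·y^0 ↦ 3·X^0·Y^0·Z^3.
Collecting: F(X, Y, Z) = -X**3 + 3*X**2*Z - 2*X*Y**2 + X*Y*Z + X*Z**2 + 2*Y**3 + 2*Y**2*Z + 3*Y*Z**2 + 3*Z**3.


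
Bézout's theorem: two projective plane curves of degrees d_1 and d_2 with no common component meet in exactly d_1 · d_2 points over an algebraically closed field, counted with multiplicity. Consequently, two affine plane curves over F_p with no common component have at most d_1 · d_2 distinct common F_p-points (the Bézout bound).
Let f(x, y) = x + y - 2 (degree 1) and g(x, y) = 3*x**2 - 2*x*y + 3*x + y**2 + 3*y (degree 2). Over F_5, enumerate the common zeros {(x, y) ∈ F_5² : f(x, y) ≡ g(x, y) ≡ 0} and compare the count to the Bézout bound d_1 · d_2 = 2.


Common zeros: {(0, 2), (3, 4)}; count = 2; Bézout bound = 2.

deg(f) = 1, deg(g) = 2, so Bézout bound = 2.
Scan x ∈ F_5. For each x, list the y ∈ F_5 with f(x, y) ≡ 0 and those with g(x, y) ≡ 0 (mod 5); the common zeros in that column are the intersection.
  x = 0: f ≡ 0 at y ∈ {2}; g ≡ 0 at y ∈ {0, 2}; common: {2}.
  x = 1: f ≡ 0 at y ∈ {1}; g ≡ 0 at y ∈ ∅; common: ∅.
  x = 2: f ≡ 0 at y ∈ {0}; g ≡ 0 at y ∈ {2, 4}; common: ∅.
  x = 3: f ≡ 0 at y ∈ {4}; g ≡ 0 at y ∈ {4}; common: {4}.
  x = 4: f ≡ 0 at y ∈ {3}; g ≡ 0 at y ∈ {0}; common: ∅.
Collecting: common zeros = {(0, 2), (3, 4)}, so the count is 2.
Comparison with the Bézout bound: 2 ≤ 2 = deg(f)·deg(g), as expected for curves with no common component (the bound is attained).


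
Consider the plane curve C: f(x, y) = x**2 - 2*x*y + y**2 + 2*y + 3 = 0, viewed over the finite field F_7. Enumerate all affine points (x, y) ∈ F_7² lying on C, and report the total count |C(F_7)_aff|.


Affine F_7-points: {(2, 0), (2, 2), (4, 1), (4, 5), (5, 0), (5, 1), (6, 5)}; count = 7.

For each of the 49 pairs (x, y) ∈ F_7², evaluate f(x, y) mod 7. Record the zeros.
  x = 0: [0↦3, 1↦6, 2↦4, 3↦4, 4↦6, 5↦3, 6↦2]  zeros at y ∈ ∅
  x = 1: [0↦4, 1↦5, 2↦1, 3↦6, 4↦6, 5↦1, 6↦5]  zeros at y ∈ ∅
  x = 2: [0↦0, 1↦6, 2↦0, 3↦3, 4↦1, 5↦1, 6↦3]  zeros at y ∈ {0, 2}
  x = 3: [0↦5, 1↦2, 2↦1, 3↦2, 4↦5, 5↦3, 6↦3]  zeros at y ∈ ∅
  x = 4: [0↦5, 1↦0, 2↦4, 3↦3, 4↦4, 5↦0, 6↦5]  zeros at y ∈ {1, 5}
  x = 5: [0↦0, 1↦0, 2↦2, 3↦6, 4↦5, 5↦6, 6↦2]  zeros at y ∈ {0, 1}
  x = 6: [0↦4, 1↦2, 2↦2, 3↦4, 4↦1, 5↦0, 6↦1]  zeros at y ∈ {5}
Collecting zeros: affine points = {(2, 0), (2, 2), (4, 1), (4, 5), (5, 0), (5, 1), (6, 5)}.
Total count |C(F_7)_aff| = 7.


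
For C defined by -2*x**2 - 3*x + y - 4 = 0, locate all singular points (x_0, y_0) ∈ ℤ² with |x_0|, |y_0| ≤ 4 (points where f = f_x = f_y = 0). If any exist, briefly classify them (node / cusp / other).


No singular points in the scanned grid; C is smooth there.

Compute partial derivatives:
  f_x = -4*x - 3.
  f_y = 1.
f_y = 1 is a nonzero constant, so f_y never vanishes: no point (x, y) can satisfy f = f_x = f_y = 0. In particular no (x, y) ∈ {−4, ..., 4}² is singular; the curve is smooth.


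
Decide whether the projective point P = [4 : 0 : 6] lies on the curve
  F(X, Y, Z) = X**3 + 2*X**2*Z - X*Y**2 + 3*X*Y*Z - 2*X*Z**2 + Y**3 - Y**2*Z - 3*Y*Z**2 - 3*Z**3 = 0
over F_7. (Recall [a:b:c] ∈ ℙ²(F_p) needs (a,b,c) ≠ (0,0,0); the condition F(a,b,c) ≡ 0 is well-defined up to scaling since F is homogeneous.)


F(4,0,6) ≡ 6 (mod 7); P is NOT on the curve.

Evaluate F(4, 0, 6) term-by-term (mod 7).
  X**3 ↦ 1·64·1·1 = 64
  2*X**2*Z ↦ 2·16·1·6 = 192
  -X*Y**2 ↦ -1·4·0·1 = 0
  3*X*Y*Z ↦ 3·4·0·6 = 0
  -2*X*Z**2 ↦ -2·4·1·36 = -288
  Y**3 ↦ 1·1·0·1 = 0
  -Y**2*Z ↦ -1·1·0·6 = 0
  -3*Y*Z**2 ↦ -3·1·0·36 = 0
  -3*Z**3 ↦ -3·1·1·216 = -648
Sum: F(4, 0, 6) = (64) + (192) + (0) + (0) + (-288) + (0) + (0) + (0) + (-648) = -680.
Reducing mod 7: -680 ≡ 6 (mod 7).
Since F(a, b, c) ≡ 6 ≠ 0 (mod 7), P does NOT lie on the curve.


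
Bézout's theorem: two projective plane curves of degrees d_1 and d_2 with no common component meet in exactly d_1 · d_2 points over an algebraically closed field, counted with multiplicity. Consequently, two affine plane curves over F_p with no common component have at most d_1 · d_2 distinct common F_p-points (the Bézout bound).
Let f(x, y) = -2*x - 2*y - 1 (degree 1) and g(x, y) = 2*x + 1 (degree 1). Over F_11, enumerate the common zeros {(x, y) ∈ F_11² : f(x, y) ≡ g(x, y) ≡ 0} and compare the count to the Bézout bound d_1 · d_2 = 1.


Common zeros: {(5, 0)}; count = 1; Bézout bound = 1.

deg(f) = 1, deg(g) = 1, so Bézout bound = 1.
Scan x ∈ F_11. For each x, list the y ∈ F_11 with f(x, y) ≡ 0 and those with g(x, y) ≡ 0 (mod 11); the common zeros in that column are the intersection.
  x = 0: f ≡ 0 at y ∈ {5}; g ≡ 0 at y ∈ ∅; common: ∅.
  x = 1: f ≡ 0 at y ∈ {4}; g ≡ 0 at y ∈ ∅; common: ∅.
  x = 2: f ≡ 0 at y ∈ {3}; g ≡ 0 at y ∈ ∅; common: ∅.
  x = 3: f ≡ 0 at y ∈ {2}; g ≡ 0 at y ∈ ∅; common: ∅.
  x = 4: f ≡ 0 at y ∈ {1}; g ≡ 0 at y ∈ ∅; common: ∅.
  x = 5: f ≡ 0 at y ∈ {0}; g ≡ 0 at y ∈ {0, 1, 2, 3, 4, 5, 6, 7, 8, 9, 10}; common: {0}.
  x = 6: f ≡ 0 at y ∈ {10}; g ≡ 0 at y ∈ ∅; common: ∅.
  x = 7: f ≡ 0 at y ∈ {9}; g ≡ 0 at y ∈ ∅; common: ∅.
  x = 8: f ≡ 0 at y ∈ {8}; g ≡ 0 at y ∈ ∅; common: ∅.
  x = 9: f ≡ 0 at y ∈ {7}; g ≡ 0 at y ∈ ∅; common: ∅.
  x = 10: f ≡ 0 at y ∈ {6}; g ≡ 0 at y ∈ ∅; common: ∅.
Collecting: common zeros = {(5, 0)}, so the count is 1.
Comparison with the Bézout bound: 1 ≤ 1 = deg(f)·deg(g), as expected for curves with no common component (the bound is attained).


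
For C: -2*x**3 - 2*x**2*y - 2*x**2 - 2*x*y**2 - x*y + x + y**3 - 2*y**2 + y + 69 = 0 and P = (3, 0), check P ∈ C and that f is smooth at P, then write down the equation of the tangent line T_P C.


Tangent line at P: -65*x - 20*y + 195 = 0.

Step 1: f(3, 0) = 0, so P lies on C.
Step 2: partial derivatives
  f_x(x, y) = -6*x**2 - 4*x*y - 4*x - 2*y**2 - y + 1, f_y(x, y) = -2*x**2 - 4*x*y - x + 3*y**2 - 4*y + 1.
  f_x(P) = -65, f_y(P) = -20 (gradient nonzero, so P is smooth).
Step 3: tangent line at P: -65·(x − 3) + -20·(y − 0) = 0.
Expanding: -65*x - 20*y + 195 = 0.


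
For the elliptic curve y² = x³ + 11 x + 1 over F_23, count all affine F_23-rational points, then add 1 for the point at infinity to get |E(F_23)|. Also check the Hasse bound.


Affine points = {(0, 1), (0, 22), (1, 6), (1, 17), (2, 10), (2, 13), (8, 7), (8, 16), (9, 1), (9, 22), (11, 2), (11, 21), (13, 8), (13, 15), (14, 1), (14, 22), (16, 8), (16, 15), (17, 8), (17, 15), (19, 10), (19, 13), (22, 9), (22, 14)}; affine count = 24; |E(F_23)| = 25.

Discriminant check: Δ ∝ 4a³ + 27b² = 4·11³ + 27·1² = 4·1331 + 27·1 ≡ 15 (mod 23). Nonzero ⇒ E is nonsingular.
For each x ∈ F_23, compute rhs = x³ + 11·x + 1 mod 23, then count y ∈ F_23 with y² ≡ rhs.
  x = 0: rhs = 1, matching y values: 1, 22 (2 points).
  x = 1: rhs = 13, matching y values: 6, 17 (2 points).
  x = 2: rhs = 8, matching y values: 10, 13 (2 points).
  x = 3: rhs = 15, matching y values: none (0 points).
  x = 4: rhs = 17, matching y values: none (0 points).
  x = 5: rhs = 20, matching y values: none (0 points).
  x = 6: rhs = 7, matching y values: none (0 points).
  x = 7: rhs = 7, matching y values: none (0 points).
  x = 8: rhs = 3, matching y values: 7, 16 (2 points).
  x = 9: rhs = 1, matching y values: 1, 22 (2 points).
  x = 10: rhs = 7, matching y values: none (0 points).
  x = 11: rhs = 4, matching y values: 2, 21 (2 points).
  x = 12: rhs = 21, matching y values: none (0 points).
  x = 13: rhs = 18, matching y values: 8, 15 (2 points).
  x = 14: rhs = 1, matching y values: 1, 22 (2 points).
  x = 15: rhs = 22, matching y values: none (0 points).
  x = 16: rhs = 18, matching y values: 8, 15 (2 points).
  x = 17: rhs = 18, matching y values: 8, 15 (2 points).
  x = 18: rhs = 5, matching y values: none (0 points).
  x = 19: rhs = 8, matching y values: 10, 13 (2 points).
  x = 20: rhs = 10, matching y values: none (0 points).
  x = 21: rhs = 17, matching y values: none (0 points).
  x = 22: rhs = 12, matching y values: 9, 14 (2 points).
Total affine count: 24.
Full point count |E(F_23)| = 24 + 1 = 25.
Hasse bound: |25 − (23+1)| = |1| = 1 ≤ 2√23 ≈ 9.5917 ✓.


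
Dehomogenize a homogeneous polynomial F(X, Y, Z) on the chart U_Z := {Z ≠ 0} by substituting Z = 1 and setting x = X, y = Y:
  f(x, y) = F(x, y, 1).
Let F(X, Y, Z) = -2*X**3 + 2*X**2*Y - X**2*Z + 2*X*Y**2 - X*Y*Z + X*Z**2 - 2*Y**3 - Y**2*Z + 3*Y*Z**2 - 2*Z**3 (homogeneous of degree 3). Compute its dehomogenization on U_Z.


f(x, y) = -2*x**3 + 2*x**2*y - x**2 + 2*x*y**2 - x*y + x - 2*y**3 - y**2 + 3*y - 2

On U_Z we set Z = 1. Each monomial c·X^i·Y^j·Z^k in F becomes c·x^i·y^j·1^k = c·x^i·y^j.
Substituting Z = 1: F(X, Y, 1) = -2*x**3 + 2*x**2*y - x**2 + 2*x*y**2 - x*y + x - 2*y**3 - y**2 + 3*y - 2.
Note: deg(f) ≤ deg(F) = 3; strict inequality happens when F is divisible by Z (lost terms).


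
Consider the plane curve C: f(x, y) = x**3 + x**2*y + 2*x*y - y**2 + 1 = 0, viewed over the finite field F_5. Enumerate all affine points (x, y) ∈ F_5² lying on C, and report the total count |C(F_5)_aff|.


Affine F_5-points: {(0, 1), (0, 4), (2, 4), (4, 0), (4, 4)}; count = 5.

For each of the 25 pairs (x, y) ∈ F_5², evaluate f(x, y) mod 5. Record the zeros.
  x = 0: [0↦1, 1↦0, 2↦2, 3↦2, 4↦0]  zeros at y ∈ {1, 4}
  x = 1: [0↦2, 1↦4, 2↦4, 3↦2, 4↦3]  zeros at y ∈ ∅
  x = 2: [0↦4, 1↦1, 2↦1, 3↦4, 4↦0]  zeros at y ∈ {4}
  x = 3: [0↦3, 1↦2, 2↦4, 3↦4, 4↦2]  zeros at y ∈ ∅
  x = 4: [0↦0, 1↦3, 2↦4, 3↦3, 4↦0]  zeros at y ∈ {0, 4}
Collecting zeros: affine points = {(0, 1), (0, 4), (2, 4), (4, 0), (4, 4)}.
Total count |C(F_5)_aff| = 5.


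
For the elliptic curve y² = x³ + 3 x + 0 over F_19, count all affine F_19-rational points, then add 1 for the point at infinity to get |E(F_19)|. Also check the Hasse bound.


Affine points = {(0, 0), (1, 2), (1, 17), (3, 6), (3, 13), (4, 0), (5, 8), (5, 11), (6, 5), (6, 14), (8, 2), (8, 17), (10, 2), (10, 17), (12, 4), (12, 15), (15, 0), (17, 9), (17, 10)}; affine count = 19; |E(F_19)| = 20.

Discriminant check: Δ ∝ 4a³ + 27b² = 4·3³ + 27·0² = 4·27 + 27·0 ≡ 13 (mod 19). Nonzero ⇒ E is nonsingular.
For each x ∈ F_19, compute rhs = x³ + 3·x + 0 mod 19, then count y ∈ F_19 with y² ≡ rhs.
  x = 0: rhs = 0, matching y values: 0 (1 points).
  x = 1: rhs = 4, matching y values: 2, 17 (2 points).
  x = 2: rhs = 14, matching y values: none (0 points).
  x = 3: rhs = 17, matching y values: 6, 13 (2 points).
  x = 4: rhs = 0, matching y values: 0 (1 points).
  x = 5: rhs = 7, matching y values: 8, 11 (2 points).
  x = 6: rhs = 6, matching y values: 5, 14 (2 points).
  x = 7: rhs = 3, matching y values: none (0 points).
  x = 8: rhs = 4, matching y values: 2, 17 (2 points).
  x = 9: rhs = 15, matching y values: none (0 points).
  x = 10: rhs = 4, matching y values: 2, 17 (2 points).
  x = 11: rhs = 15, matching y values: none (0 points).
  x = 12: rhs = 16, matching y values: 4, 15 (2 points).
  x = 13: rhs = 13, matching y values: none (0 points).
  x = 14: rhs = 12, matching y values: none (0 points).
  x = 15: rhs = 0, matching y values: 0 (1 points).
  x = 16: rhs = 2, matching y values: none (0 points).
  x = 17: rhs = 5, matching y values: 9, 10 (2 points).
  x = 18: rhs = 15, matching y values: none (0 points).
Total affine count: 19.
Full point count |E(F_19)| = 19 + 1 = 20.
Hasse bound: |20 − (19+1)| = |0| = 0 ≤ 2√19 ≈ 8.7178 ✓.


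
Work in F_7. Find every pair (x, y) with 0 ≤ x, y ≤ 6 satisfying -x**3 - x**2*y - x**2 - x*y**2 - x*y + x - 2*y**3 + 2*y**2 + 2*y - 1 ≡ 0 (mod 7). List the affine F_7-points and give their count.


Affine F_7-points: {(1, 2), (2, 2), (2, 3), (4, 0), (4, 3), (5, 4), (5, 6)}; count = 7.

For each of the 49 pairs (x, y) ∈ F_7², evaluate f(x, y) mod 7. Record the zeros.
  x = 0: [0↦6, 1↦1, 2↦2, 3↦4, 4↦2, 5↦5, 6↦1]  zeros at y ∈ ∅
  x = 1: [0↦5, 1↦4, 2↦0, 3↦2, 4↦5, 5↦4, 6↦1]  zeros at y ∈ {2}
  x = 2: [0↦3, 1↦4, 2↦0, 3↦0, 4↦6, 5↦6, 6↦2]  zeros at y ∈ {2, 3}
  x = 3: [0↦1, 1↦2, 2↦3, 3↦6, 4↦6, 5↦5, 6↦5]  zeros at y ∈ ∅
  x = 4: [0↦0, 1↦6, 2↦3, 3↦0, 4↦6, 5↦2, 6↦4]  zeros at y ∈ {0, 3}
  x = 5: [0↦1, 1↦3, 2↦1, 3↦4, 4↦0, 5↦5, 6↦0]  zeros at y ∈ {4, 6}
  x = 6: [0↦5, 1↦1, 2↦5, 3↦5, 4↦3, 5↦1, 6↦1]  zeros at y ∈ ∅
Collecting zeros: affine points = {(1, 2), (2, 2), (2, 3), (4, 0), (4, 3), (5, 4), (5, 6)}.
Total count |C(F_7)_aff| = 7.


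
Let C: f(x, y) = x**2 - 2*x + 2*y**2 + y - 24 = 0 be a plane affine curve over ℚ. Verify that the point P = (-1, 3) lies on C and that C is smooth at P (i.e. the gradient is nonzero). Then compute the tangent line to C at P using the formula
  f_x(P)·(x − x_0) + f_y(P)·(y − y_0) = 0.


Tangent line at P: -4*x + 13*y - 43 = 0.

Step 1: f(-1, 3) = 0, so P lies on C.
Step 2: partial derivatives
  f_x(x, y) = 2*x - 2, f_y(x, y) = 4*y + 1.
  f_x(P) = -4, f_y(P) = 13 (gradient nonzero, so P is smooth).
Step 3: tangent line at P: -4·(x − -1) + 13·(y − 3) = 0.
Expanding: -4*x + 13*y - 43 = 0.


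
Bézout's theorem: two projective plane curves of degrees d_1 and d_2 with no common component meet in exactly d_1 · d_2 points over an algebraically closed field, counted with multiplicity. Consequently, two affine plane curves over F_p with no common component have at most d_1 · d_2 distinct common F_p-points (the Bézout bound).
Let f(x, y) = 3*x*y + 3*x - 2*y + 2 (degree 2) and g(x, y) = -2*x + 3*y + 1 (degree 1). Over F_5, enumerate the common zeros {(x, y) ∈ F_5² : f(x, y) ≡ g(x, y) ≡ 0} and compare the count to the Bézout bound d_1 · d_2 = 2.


Common zeros: ∅; count = 0; Bézout bound = 2.

deg(f) = 2, deg(g) = 1, so Bézout bound = 2.
Scan x ∈ F_5. For each x, list the y ∈ F_5 with f(x, y) ≡ 0 and those with g(x, y) ≡ 0 (mod 5); the common zeros in that column are the intersection.
  x = 0: f ≡ 0 at y ∈ {1}; g ≡ 0 at y ∈ {3}; common: ∅.
  x = 1: f ≡ 0 at y ∈ {0}; g ≡ 0 at y ∈ {2}; common: ∅.
  x = 2: f ≡ 0 at y ∈ {3}; g ≡ 0 at y ∈ {1}; common: ∅.
  x = 3: f ≡ 0 at y ∈ {2}; g ≡ 0 at y ∈ {0}; common: ∅.
  x = 4: f ≡ 0 at y ∈ ∅; g ≡ 0 at y ∈ {4}; common: ∅.
Collecting: common zeros = ∅, so the count is 0.
Comparison with the Bézout bound: 0 ≤ 2 = deg(f)·deg(g), as expected for curves with no common component (the affine F_5-count falls short of the bound because intersections may lie at infinity, over extension fields, or carry multiplicity).


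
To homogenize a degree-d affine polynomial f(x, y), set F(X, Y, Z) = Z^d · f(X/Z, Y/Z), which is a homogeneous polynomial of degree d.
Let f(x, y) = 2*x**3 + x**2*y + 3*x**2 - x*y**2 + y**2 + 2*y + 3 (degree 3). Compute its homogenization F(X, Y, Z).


F(X, Y, Z) = 2*X**3 + X**2*Y + 3*X**2*Z - X*Y**2 + Y**2*Z + 2*Y*Z**2 + 3*Z**3

deg(f) = 3.
Substitute x = X/Z, y = Y/Z into f, then multiply by Z^3.
  monomial 2·x^3·y^0 ↦ 2·X^3·Y^0·Z^0.
  monomial 1·x^2·y^1 ↦ 1·X^2·Y^1·Z^0.
  monomial 3·x^2·y^0 ↦ 3·X^2·Y^0·Z^1.
  monomial -1·x^1·y^2 ↦ -1·X^1·Y^2·Z^0.
  monomial 1·x^0·y^2 ↦ 1·X^0·Y^2·Z^1.
  monomial 2·x^0·y^1 ↦ 2·X^0·Y^1·Z^2.
  monomial 3·x^0·y^0 ↦ 3·X^0·Y^0·Z^3.
Collecting: F(X, Y, Z) = 2*X**3 + X**2*Y + 3*X**2*Z - X*Y**2 + Y**2*Z + 2*Y*Z**2 + 3*Z**3.


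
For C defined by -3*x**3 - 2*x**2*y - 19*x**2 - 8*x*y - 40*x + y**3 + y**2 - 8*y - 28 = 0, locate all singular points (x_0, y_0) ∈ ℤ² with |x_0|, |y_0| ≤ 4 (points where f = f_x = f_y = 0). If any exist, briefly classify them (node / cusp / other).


Singular points: {(-2, 0)}; classification: node.

Compute partial derivatives:
  f_x = -9*x**2 - 4*x*y - 38*x - 8*y - 40.
  f_y = -2*x**2 - 8*x + 3*y**2 + 2*y - 8.
Scan x_0 ∈ {−4, ..., 4}. For each x_0, f_y(x_0, y) is a polynomial in y; find its integer roots y ∈ {−4, ..., 4}, then test f_x and f at those candidates.
  x = -4: f_y(-4, y) = 3*y**2 + 2*y - 8; vanishes at y ∈ {-2}. (-4, -2): f_x = -48 ≠ 0.
  x = -3: f_y(-3, y) = 3*y**2 + 2*y - 2; no integer root y with |y| ≤ 4.
  x = -2: f_y(-2, y) = 3*y**2 + 2*y; vanishes at y ∈ {0}. (-2, 0): f_x = 0, f = 0 — SINGULAR.
  x = -1: f_y(-1, y) = 3*y**2 + 2*y - 2; no integer root y with |y| ≤ 4.
  x = 0: f_y(0, y) = 3*y**2 + 2*y - 8; vanishes at y ∈ {-2}. (0, -2): f_x = -24 ≠ 0.
  x = 1: f_y(1, y) = 3*y**2 + 2*y - 18; no integer root y with |y| ≤ 4.
  x = 2: f_y(2, y) = 3*y**2 + 2*y - 32; no integer root y with |y| ≤ 4.
  x = 3: f_y(3, y) = 3*y**2 + 2*y - 50; no integer root y with |y| ≤ 4.
  x = 4: f_y(4, y) = 3*y**2 + 2*y - 72; no integer root y with |y| ≤ 4.
Only singular point on the grid: (-2, 0).
Classify: substitute x = -2 + u, y = 0 + v and expand: f = -3*u**3 - 2*u**2*v - u**2 + v**3 + v**2.
No constant or linear terms (consistent with a singular point). Quadratic part: -u**2 + v**2. Cubic part: -3*u**3 - 2*u**2*v + v**3.
The quadratic part v**2 - u**2 = (v − u)(v + u) splits into two distinct linear factors, so there are two distinct tangent lines y − 0 = ±(x − -2) — this is a node (ordinary double point).
Classification: node.


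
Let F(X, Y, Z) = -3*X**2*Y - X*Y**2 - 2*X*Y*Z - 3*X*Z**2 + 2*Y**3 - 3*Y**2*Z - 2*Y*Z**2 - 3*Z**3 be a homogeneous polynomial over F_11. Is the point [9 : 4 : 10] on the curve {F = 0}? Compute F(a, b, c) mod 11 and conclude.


F(9,4,10) ≡ 2 (mod 11); P is NOT on the curve.

Evaluate F(9, 4, 10) term-by-term (mod 11).
  -3*X**2*Y ↦ -3·81·4·1 = -972
  -X*Y**2 ↦ -1·9·16·1 = -144
  -2*X*Y*Z ↦ -2·9·4·10 = -720
  -3*X*Z**2 ↦ -3·9·1·100 = -2700
  2*Y**3 ↦ 2·1·64·1 = 128
  -3*Y**2*Z ↦ -3·1·16·10 = -480
  -2*Y*Z**2 ↦ -2·1·4·100 = -800
  -3*Z**3 ↦ -3·1·1·1000 = -3000
Sum: F(9, 4, 10) = (-972) + (-144) + (-720) + (-2700) + (128) + (-480) + (-800) + (-3000) = -8688.
Reducing mod 11: -8688 ≡ 2 (mod 11).
Since F(a, b, c) ≡ 2 ≠ 0 (mod 11), P does NOT lie on the curve.


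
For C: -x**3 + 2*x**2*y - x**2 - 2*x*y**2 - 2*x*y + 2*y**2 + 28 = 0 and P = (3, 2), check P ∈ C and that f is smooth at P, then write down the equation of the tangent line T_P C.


Tangent line at P: -21*x - 4*y + 71 = 0.

Step 1: f(3, 2) = 0, so P lies on C.
Step 2: partial derivatives
  f_x(x, y) = -3*x**2 + 4*x*y - 2*x - 2*y**2 - 2*y, f_y(x, y) = 2*x**2 - 4*x*y - 2*x + 4*y.
  f_x(P) = -21, f_y(P) = -4 (gradient nonzero, so P is smooth).
Step 3: tangent line at P: -21·(x − 3) + -4·(y − 2) = 0.
Expanding: -21*x - 4*y + 71 = 0.


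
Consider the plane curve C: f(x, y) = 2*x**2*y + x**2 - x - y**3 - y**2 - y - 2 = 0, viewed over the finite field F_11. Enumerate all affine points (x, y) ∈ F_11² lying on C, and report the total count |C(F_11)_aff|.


Affine F_11-points: {(1, 9), (2, 0), (4, 7), (6, 9), (8, 5), (9, 3), (10, 0), (10, 3), (10, 7)}; count = 9.

For each of the 121 pairs (x, y) ∈ F_11², evaluate f(x, y) mod 11. Record the zeros.
  x = 0: [0↦9, 1↦6, 2↦6, 3↦3, 4↦2, 5↦8, 6↦4, 7↦6, 8↦8, 9↦4, 10↦10]  zeros at y ∈ ∅
  x = 1: [0↦9, 1↦8, 2↦10, 3↦9, 4↦10, 5↦7, 6↦5, 7↦9, 8↦2, 9↦0, 10↦8]  zeros at y ∈ {9}
  x = 2: [0↦0, 1↦5, 2↦2, 3↦7, 4↦3, 5↦6, 6↦10, 7↦9, 8↦8, 9↦1, 10↦4]  zeros at y ∈ {0}
  x = 3: [0↦4, 1↦8, 2↦4, 3↦8, 4↦3, 5↦5, 6↦8, 7↦6, 8↦4, 9↦7, 10↦9]  zeros at y ∈ ∅
  x = 4: [0↦10, 1↦6, 2↦5, 3↦1, 4↦10, 5↦4, 6↦10, 7↦0, 8↦1, 9↦7, 10↦1]  zeros at y ∈ {7}
  x = 5: [0↦7, 1↦10, 2↦5, 3↦8, 4↦2, 5↦3, 6↦5, 7↦2, 8↦10, 9↦1, 10↦2]  zeros at y ∈ ∅
  x = 6: [0↦6, 1↦9, 2↦4, 3↦7, 4↦1, 5↦2, 6↦4, 7↦1, 8↦9, 9↦0, 10↦1]  zeros at y ∈ {9}
  x = 7: [0↦7, 1↦3, 2↦2, 3↦9, 4↦7, 5↦1, 6↦7, 7↦8, 8↦9, 9↦4, 10↦9]  zeros at y ∈ ∅
  x = 8: [0↦10, 1↦3, 2↦10, 3↦3, 4↦9, 5↦0, 6↦3, 7↦1, 8↦10, 9↦2, 10↦4]  zeros at y ∈ {5}
  x = 9: [0↦4, 1↦9, 2↦6, 3↦0, 4↦7, 5↦10, 6↦3, 7↦2, 8↦1, 9↦5, 10↦8]  zeros at y ∈ {3}
  x = 10: [0↦0, 1↦10, 2↦1, 3↦0, 4↦1, 5↦9, 6↦7, 7↦0, 8↦4, 9↦2, 10↦10]  zeros at y ∈ {0, 3, 7}
Collecting zeros: affine points = {(1, 9), (2, 0), (4, 7), (6, 9), (8, 5), (9, 3), (10, 0), (10, 3), (10, 7)}.
Total count |C(F_11)_aff| = 9.
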